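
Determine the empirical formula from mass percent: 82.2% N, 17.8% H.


Assume 100 g sample. Moles of each element:
  N: 82.2/14.01 = 5.867 mol
  H: 17.8/1.008 = 17.659 mol
Divide by smallest (5.867):
  N: 5.867/5.867 = 1.0
  H: 17.659/5.867 = 3.01
Empirical formula: NH3

NH3


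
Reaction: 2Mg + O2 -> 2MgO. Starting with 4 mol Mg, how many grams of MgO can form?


Mole ratio MgO:Mg = 2:2
n(MgO) = 4 × 2/2 = 4.000 mol
mass = 4.000 × 40.31 = 161.24 g

161.24 g


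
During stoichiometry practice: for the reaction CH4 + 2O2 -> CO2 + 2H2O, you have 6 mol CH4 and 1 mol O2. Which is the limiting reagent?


Mole ratio available / coefficient:
  CH4: 6/1 = 6.000
  O2: 1/2 = 0.500
Smaller ratio is limiting.

O2


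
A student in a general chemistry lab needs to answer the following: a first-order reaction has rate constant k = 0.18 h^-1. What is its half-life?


t½ = ln2/k = 0.693147/(0.18 h^-1)
= 3.851 h

3.851 h


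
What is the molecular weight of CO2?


M(CO2) = 1×12.01 + 2×16.0
= 12.01 + 32.0
= 44.01 g/mol

44.01 g/mol


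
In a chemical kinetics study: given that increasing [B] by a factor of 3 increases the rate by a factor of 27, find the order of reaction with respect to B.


rate ∝ [B]^n
3^n = 27 → n = 3
Order in B: 3

3


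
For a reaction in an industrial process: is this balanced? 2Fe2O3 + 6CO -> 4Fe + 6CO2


Equation: 2Fe2O3 + 6CO -> 4Fe + 6CO2
Check atoms: C: 6=6, Fe: 4=4, O: 12=12
Balanced

Yes, balanced


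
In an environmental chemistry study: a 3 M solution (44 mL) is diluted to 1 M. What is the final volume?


C1V1 = C2V2
3 × 44 = 1 × V2
V2 = 132/1 = 132.0 mL

132.0 mL


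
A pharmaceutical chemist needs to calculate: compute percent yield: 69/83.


% yield = actual/theoretical × 100
= 69/83 × 100
= 83.13%

83.13%


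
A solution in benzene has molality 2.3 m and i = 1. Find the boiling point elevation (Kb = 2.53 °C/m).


ΔTb = Kb × m × i
= 2.53 × 2.3 × 1
= 5.819 °C

5.819 °C


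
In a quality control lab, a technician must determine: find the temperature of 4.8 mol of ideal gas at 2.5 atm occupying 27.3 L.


PV = nRT  (R = 0.08206 L·atm/(mol·K))
T = PV/(nR) = 2.5×27.3/(4.8×0.08206)
= 68.25/0.393888
= 173.27 K

173.27 K


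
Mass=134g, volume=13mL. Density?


ρ = mass/volume
= 134/13
= 10.308 g/mL

10.308 g/mL


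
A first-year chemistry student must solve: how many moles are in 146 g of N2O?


M(N2O) = 44.02 g/mol
n = mass/M = 146/44.02 = 3.3167 mol

3.3167 mol


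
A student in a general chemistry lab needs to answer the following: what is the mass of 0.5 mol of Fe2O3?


M(Fe2O3) = 159.7 g/mol
mass = n × M = 0.5 × 159.7 = 79.85 g

79.85 g


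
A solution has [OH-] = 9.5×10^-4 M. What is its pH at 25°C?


pOH = -log10([OH-]) = -log10(9.5×10^-4)
= 4 - log10(9.5) = 3.02
pH = 14 - pOH = 14 - 3.02 = 10.98

10.98


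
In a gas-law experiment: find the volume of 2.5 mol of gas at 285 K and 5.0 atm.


PV = nRT  (R = 0.08206 L·atm/(mol·K))
V = nRT/P = 2.5×0.08206×285/5.0
= 11.694 L

11.694 L


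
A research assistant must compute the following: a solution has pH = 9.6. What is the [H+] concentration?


[H+] = 10^(-pH) = 10^(-9.6)
= 2.51×10^-10 M

2.51×10^-10 M


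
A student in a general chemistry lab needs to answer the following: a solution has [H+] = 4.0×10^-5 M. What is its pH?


pH = -log10([H+]) = -log10(4.0×10^-5)
= 5 - log10(4.0)
= 5 - 0.6
= 4.4

4.4


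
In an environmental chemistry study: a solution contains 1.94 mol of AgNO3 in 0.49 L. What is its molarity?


M = n/V = 1.94/0.49 = 3.959 mol/L

3.959 M


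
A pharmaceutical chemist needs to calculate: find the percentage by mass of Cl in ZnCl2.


M(ZnCl2) = 1×65.38 + 2×35.45 = 136.28 g/mol
Mass of Cl = 2 × 35.45 = 70.90 g/mol
% Cl = 70.90/136.28 × 100 = 52.03%

52.03%


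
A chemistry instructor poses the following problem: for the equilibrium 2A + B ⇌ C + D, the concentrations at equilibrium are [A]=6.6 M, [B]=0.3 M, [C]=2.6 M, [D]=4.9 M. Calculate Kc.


Kc = [C][D]/([A]^2[B])
= (2.6^1 × 4.9^1)/(6.6^2 × 0.3^1)
= 12.74/13.068
= 0.9749

0.9749


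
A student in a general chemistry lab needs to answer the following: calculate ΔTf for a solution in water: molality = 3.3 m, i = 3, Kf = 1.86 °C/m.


ΔTf = Kf × m × i
= 1.86 × 3.3 × 3
= 18.414 °C

18.414 °C


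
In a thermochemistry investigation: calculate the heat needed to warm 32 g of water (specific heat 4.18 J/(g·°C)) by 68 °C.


q = mcΔT = 32 × 4.18 × 68
= 9095.68 J

9095.68 J


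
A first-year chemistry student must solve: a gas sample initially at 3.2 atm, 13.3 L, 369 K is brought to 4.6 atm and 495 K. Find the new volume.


P1V1/T1 = P2V2/T2
V2 = P1V1T2/(T1P2)
= 3.2×13.3×495/(369×4.6)
= 12.411 L

12.411 L


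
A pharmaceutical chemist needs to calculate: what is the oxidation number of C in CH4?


x + 4(+1) = 0, so x = -4
Oxidation number: -4

-4


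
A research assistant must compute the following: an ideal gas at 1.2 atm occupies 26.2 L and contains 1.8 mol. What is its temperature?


PV = nRT  (R = 0.08206 L·atm/(mol·K))
T = PV/(nR) = 1.2×26.2/(1.8×0.08206)
= 31.44/0.147708
= 212.85 K

212.85 K


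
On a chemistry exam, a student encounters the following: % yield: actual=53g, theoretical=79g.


% yield = actual/theoretical × 100
= 53/79 × 100
= 67.09%

67.09%


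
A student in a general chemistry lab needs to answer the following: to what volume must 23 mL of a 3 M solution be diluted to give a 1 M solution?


C1V1 = C2V2
3 × 23 = 1 × V2
V2 = 69/1 = 69.0 mL

69.0 mL


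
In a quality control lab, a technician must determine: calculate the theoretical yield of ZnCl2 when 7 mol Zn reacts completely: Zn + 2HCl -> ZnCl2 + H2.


Mole ratio ZnCl2:Zn = 1:1
n(ZnCl2) = 7 × 1/1 = 7.000 mol
mass = 7.000 × 136.28 = 953.96 g

953.96 g


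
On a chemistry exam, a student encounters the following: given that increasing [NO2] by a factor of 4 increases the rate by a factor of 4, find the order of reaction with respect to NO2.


rate ∝ [NO2]^n
4^n = 4 → n = 1
Order in NO2: 1

1


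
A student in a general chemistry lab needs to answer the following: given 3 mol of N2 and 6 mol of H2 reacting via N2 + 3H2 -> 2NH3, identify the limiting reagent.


Mole ratio available / coefficient:
  N2: 3/1 = 3.000
  H2: 6/3 = 2.000
Smaller ratio is limiting.

H2


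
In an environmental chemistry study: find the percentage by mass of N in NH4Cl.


M(NH4Cl) = 1×14.01 + 4×1.008 + 1×35.45 = 53.492 g/mol
Mass of N = 1 × 14.01 = 14.01 g/mol
% N = 14.01/53.492 × 100 = 26.19%

26.19%


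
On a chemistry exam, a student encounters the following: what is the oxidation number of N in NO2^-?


x + 2(-2) = -1, so x = +3
Oxidation number: +3

+3


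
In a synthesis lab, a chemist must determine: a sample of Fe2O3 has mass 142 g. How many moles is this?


M(Fe2O3) = 159.7 g/mol
n = mass/M = 142/159.7 = 0.8892 mol

0.8892 mol


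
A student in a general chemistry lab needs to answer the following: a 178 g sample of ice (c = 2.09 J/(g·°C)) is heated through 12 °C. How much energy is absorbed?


q = mcΔT = 178 × 2.09 × 12
= 4464.24 J

4464.24 J


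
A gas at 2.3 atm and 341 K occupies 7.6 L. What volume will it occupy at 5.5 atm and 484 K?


P1V1/T1 = P2V2/T2
V2 = P1V1T2/(T1P2)
= 2.3×7.6×484/(341×5.5)
= 4.511 L

4.511 L


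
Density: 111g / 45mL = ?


ρ = mass/volume
= 111/45
= 2.467 g/mL

2.467 g/mL


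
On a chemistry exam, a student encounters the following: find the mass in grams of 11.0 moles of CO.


M(CO) = 28.01 g/mol
mass = n × M = 11.0 × 28.01 = 308.11 g

308.11 g


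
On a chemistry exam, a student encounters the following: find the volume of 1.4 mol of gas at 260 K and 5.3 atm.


PV = nRT  (R = 0.08206 L·atm/(mol·K))
V = nRT/P = 1.4×0.08206×260/5.3
= 5.636 L

5.636 L


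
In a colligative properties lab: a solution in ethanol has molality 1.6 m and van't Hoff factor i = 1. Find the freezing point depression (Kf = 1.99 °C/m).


ΔTf = Kf × m × i
= 1.99 × 1.6 × 1
= 3.184 °C

3.184 °C


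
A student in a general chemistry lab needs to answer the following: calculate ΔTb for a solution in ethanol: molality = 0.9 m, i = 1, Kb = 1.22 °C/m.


ΔTb = Kb × m × i
= 1.22 × 0.9 × 1
= 1.098 °C

1.098 °C


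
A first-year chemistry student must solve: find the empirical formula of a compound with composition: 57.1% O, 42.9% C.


Assume 100 g sample. Moles of each element:
  O: 57.1/16.0 = 3.569 mol
  C: 42.9/12.01 = 3.572 mol
Divide by smallest (3.569):
  O: 3.569/3.569 = 1.0
  C: 3.572/3.569 = 1.0
Empirical formula: CO

CO


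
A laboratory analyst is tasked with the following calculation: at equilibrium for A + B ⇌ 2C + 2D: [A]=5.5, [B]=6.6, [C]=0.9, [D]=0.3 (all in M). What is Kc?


Kc = [C]^2[D]^2/([A][B])
= (0.9^2 × 0.3^2)/(5.5^1 × 6.6^1)
= 0.0729/36.3
= 0.002008

0.002008


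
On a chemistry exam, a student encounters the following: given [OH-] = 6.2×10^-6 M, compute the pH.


pOH = -log10([OH-]) = -log10(6.2×10^-6)
= 6 - log10(6.2) = 5.21
pH = 14 - pOH = 14 - 5.21 = 8.79

8.79


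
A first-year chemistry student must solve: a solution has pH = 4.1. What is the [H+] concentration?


[H+] = 10^(-pH) = 10^(-4.1)
= 7.94×10^-5 M

7.94×10^-5 M


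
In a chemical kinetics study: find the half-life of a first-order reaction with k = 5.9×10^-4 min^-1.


t½ = ln2/k = 0.693147/(5.9×10^-4 min^-1)
= 1175 min

1175 min


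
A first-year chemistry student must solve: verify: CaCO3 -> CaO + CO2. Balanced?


Equation: CaCO3 -> CaO + CO2
Check atoms: C: 1=1, Ca: 1=1, O: 3=3
Balanced

Yes, balanced


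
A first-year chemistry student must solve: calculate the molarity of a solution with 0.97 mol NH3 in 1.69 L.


M = n/V = 0.97/1.69 = 0.574 mol/L

0.574 M


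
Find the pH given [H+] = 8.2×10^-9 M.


pH = -log10([H+]) = -log10(8.2×10^-9)
= 9 - log10(8.2)
= 9 - 0.91
= 8.09

8.09


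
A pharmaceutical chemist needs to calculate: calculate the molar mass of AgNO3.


M(AgNO3) = 1×107.87 + 1×14.01 + 3×16.0
= 107.87 + 14.01 + 48.0
= 169.88 g/mol

169.88 g/mol


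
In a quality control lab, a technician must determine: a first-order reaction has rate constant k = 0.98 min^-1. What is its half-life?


t½ = ln2/k = 0.693147/(0.98 min^-1)
= 0.7073 min

0.7073 min


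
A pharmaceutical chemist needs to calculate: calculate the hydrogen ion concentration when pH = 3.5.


[H+] = 10^(-pH) = 10^(-3.5)
= 3.16×10^-4 M

3.16×10^-4 M


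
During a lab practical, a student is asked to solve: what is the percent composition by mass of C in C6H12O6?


M(C6H12O6) = 6×12.01 + 12×1.008 + 6×16.0 = 180.156 g/mol
Mass of C = 6 × 12.01 = 72.06 g/mol
% C = 72.06/180.156 × 100 = 40.00%

40.00%


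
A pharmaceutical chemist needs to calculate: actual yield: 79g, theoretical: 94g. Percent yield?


% yield = actual/theoretical × 100
= 79/94 × 100
= 84.04%

84.04%


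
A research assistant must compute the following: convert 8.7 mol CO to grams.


M(CO) = 28.01 g/mol
mass = n × M = 8.7 × 28.01 = 243.69 g

243.69 g


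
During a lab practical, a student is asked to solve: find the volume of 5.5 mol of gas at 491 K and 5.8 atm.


PV = nRT  (R = 0.08206 L·atm/(mol·K))
V = nRT/P = 5.5×0.08206×491/5.8
= 38.207 L

38.207 L


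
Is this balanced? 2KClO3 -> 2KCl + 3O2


Equation: 2KClO3 -> 2KCl + 3O2
Check atoms: Cl: 2=2, K: 2=2, O: 6=6
Balanced

Yes, balanced


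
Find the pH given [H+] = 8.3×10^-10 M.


pH = -log10([H+]) = -log10(8.3×10^-10)
= 10 - log10(8.3)
= 10 - 0.92
= 9.08

9.08


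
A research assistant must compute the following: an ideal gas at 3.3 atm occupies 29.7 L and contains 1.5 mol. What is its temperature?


PV = nRT  (R = 0.08206 L·atm/(mol·K))
T = PV/(nR) = 3.3×29.7/(1.5×0.08206)
= 98.01/0.123090
= 796.25 K

796.25 K


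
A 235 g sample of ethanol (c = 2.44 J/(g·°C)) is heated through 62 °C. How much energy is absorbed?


q = mcΔT = 235 × 2.44 × 62
= 35550.80 J

35550.80 J


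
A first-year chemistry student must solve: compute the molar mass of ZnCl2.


M(ZnCl2) = 1×65.38 + 2×35.45
= 65.38 + 70.9
= 136.28 g/mol

136.28 g/mol


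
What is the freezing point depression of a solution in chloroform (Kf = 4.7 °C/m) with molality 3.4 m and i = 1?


ΔTf = Kf × m × i
= 4.7 × 3.4 × 1
= 15.98 °C

15.98 °C


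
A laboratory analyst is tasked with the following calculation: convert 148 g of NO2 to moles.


M(NO2) = 46.01 g/mol
n = mass/M = 148/46.01 = 3.2167 mol

3.2167 mol


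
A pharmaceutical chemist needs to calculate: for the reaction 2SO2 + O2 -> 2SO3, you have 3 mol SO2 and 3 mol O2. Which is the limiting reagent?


Mole ratio available / coefficient:
  SO2: 3/2 = 1.500
  O2: 3/1 = 3.000
Smaller ratio is limiting.

SO2


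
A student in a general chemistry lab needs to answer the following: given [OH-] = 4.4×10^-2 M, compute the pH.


pOH = -log10([OH-]) = -log10(4.4×10^-2)
= 2 - log10(4.4) = 1.36
pH = 14 - pOH = 14 - 1.36 = 12.64

12.64


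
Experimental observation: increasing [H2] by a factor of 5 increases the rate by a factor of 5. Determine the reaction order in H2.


rate ∝ [H2]^n
5^n = 5 → n = 1
Order in H2: 1

1


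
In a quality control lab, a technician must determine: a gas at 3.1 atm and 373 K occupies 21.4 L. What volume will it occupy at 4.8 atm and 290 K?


P1V1/T1 = P2V2/T2
V2 = P1V1T2/(T1P2)
= 3.1×21.4×290/(373×4.8)
= 10.745 L

10.745 L


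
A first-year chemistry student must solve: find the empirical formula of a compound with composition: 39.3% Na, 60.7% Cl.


Assume 100 g sample. Moles of each element:
  Na: 39.3/22.99 = 1.709 mol
  Cl: 60.7/35.45 = 1.712 mol
Divide by smallest (1.709):
  Na: 1.709/1.709 = 1.0
  Cl: 1.712/1.709 = 1.0
Empirical formula: NaCl

NaCl


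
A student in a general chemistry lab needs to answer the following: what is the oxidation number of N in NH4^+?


x + 4(+1) = +1, so x = -3
Oxidation number: -3

-3


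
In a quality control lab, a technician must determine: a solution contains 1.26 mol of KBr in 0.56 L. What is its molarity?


M = n/V = 1.26/0.56 = 2.250 mol/L

2.250 M


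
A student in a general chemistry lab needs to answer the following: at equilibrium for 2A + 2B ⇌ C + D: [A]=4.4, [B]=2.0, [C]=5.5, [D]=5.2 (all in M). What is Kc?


Kc = [C][D]/([A]^2[B]^2)
= (5.5^1 × 5.2^1)/(4.4^2 × 2.0^2)
= 28.6/77.44
= 0.3693

0.3693


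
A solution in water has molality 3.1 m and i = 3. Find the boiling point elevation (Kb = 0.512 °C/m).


ΔTb = Kb × m × i
= 0.512 × 3.1 × 3
= 4.7616 °C

4.7616 °C


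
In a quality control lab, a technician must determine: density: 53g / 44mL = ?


ρ = mass/volume
= 53/44
= 1.205 g/mL

1.205 g/mL


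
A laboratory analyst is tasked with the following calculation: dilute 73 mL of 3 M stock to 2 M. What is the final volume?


C1V1 = C2V2
3 × 73 = 2 × V2
V2 = 219/2 = 109.5 mL

109.5 mL


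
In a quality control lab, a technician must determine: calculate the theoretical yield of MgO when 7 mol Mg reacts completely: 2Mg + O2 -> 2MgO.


Mole ratio MgO:Mg = 2:2
n(MgO) = 7 × 2/2 = 7.000 mol
mass = 7.000 × 40.31 = 282.17 g

282.17 g


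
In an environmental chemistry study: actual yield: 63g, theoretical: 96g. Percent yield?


% yield = actual/theoretical × 100
= 63/96 × 100
= 65.62%

65.62%


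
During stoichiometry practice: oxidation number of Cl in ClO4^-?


x + 4(-2) = -1, so x = +7
Oxidation number: +7

+7


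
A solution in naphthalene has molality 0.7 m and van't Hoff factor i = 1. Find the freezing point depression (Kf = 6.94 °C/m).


ΔTf = Kf × m × i
= 6.94 × 0.7 × 1
= 4.858 °C

4.858 °C


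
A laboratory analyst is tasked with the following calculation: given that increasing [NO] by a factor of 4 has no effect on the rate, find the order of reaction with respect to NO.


rate ∝ [NO]^n
rate ∝ [NO]^0
Order in NO: 0

0


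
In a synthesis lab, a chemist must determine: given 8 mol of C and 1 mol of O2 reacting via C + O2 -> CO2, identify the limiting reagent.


Mole ratio available / coefficient:
  C: 8/1 = 8.000
  O2: 1/1 = 1.000
Smaller ratio is limiting.

O2


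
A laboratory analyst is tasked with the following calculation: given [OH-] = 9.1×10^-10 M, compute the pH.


pOH = -log10([OH-]) = -log10(9.1×10^-10)
= 10 - log10(9.1) = 9.04
pH = 14 - pOH = 14 - 9.04 = 4.96

4.96


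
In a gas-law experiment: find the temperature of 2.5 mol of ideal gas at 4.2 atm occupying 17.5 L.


PV = nRT  (R = 0.08206 L·atm/(mol·K))
T = PV/(nR) = 4.2×17.5/(2.5×0.08206)
= 73.50/0.205150
= 358.27 K

358.27 K


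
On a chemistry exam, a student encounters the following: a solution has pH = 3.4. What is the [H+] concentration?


[H+] = 10^(-pH) = 10^(-3.4)
= 3.98×10^-4 M

3.98×10^-4 M


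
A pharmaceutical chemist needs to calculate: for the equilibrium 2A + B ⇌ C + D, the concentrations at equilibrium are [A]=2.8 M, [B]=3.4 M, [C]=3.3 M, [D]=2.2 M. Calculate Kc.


Kc = [C][D]/([A]^2[B])
= (3.3^1 × 2.2^1)/(2.8^2 × 3.4^1)
= 7.26/26.656
= 0.2724

0.2724


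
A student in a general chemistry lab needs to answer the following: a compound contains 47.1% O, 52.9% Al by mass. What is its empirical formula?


Assume 100 g sample. Moles of each element:
  O: 47.1/16.0 = 2.944 mol
  Al: 52.9/26.98 = 1.961 mol
Divide by smallest (1.961):
  O: 2.944/1.961 = 1.5
  Al: 1.961/1.961 = 1.0
Multiply all ratios by 2 to obtain whole numbers.
Empirical formula: Al2O3

Al2O3


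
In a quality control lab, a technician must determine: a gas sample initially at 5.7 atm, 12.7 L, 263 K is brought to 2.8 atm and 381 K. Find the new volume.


P1V1/T1 = P2V2/T2
V2 = P1V1T2/(T1P2)
= 5.7×12.7×381/(263×2.8)
= 37.453 L

37.453 L


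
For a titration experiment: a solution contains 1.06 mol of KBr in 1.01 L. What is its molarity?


M = n/V = 1.06/1.01 = 1.050 mol/L

1.050 M


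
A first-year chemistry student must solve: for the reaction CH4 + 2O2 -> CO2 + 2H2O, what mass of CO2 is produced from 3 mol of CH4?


Mole ratio CO2:CH4 = 1:1
n(CO2) = 3 × 1/1 = 3.000 mol
mass = 3.000 × 44.01 = 132.03 g

132.03 g


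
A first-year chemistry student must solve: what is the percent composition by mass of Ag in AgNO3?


M(AgNO3) = 1×107.87 + 1×14.01 + 3×16.0 = 169.88 g/mol
Mass of Ag = 1 × 107.87 = 107.87 g/mol
% Ag = 107.87/169.88 × 100 = 63.50%

63.50%


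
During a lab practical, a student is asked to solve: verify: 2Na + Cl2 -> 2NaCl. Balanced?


Equation: 2Na + Cl2 -> 2NaCl
Check atoms: Cl: 2=2, Na: 2=2
Balanced

Yes, balanced


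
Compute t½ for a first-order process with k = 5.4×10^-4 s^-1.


t½ = ln2/k = 0.693147/(5.4×10^-4 s^-1)
= 1284 s

1284 s


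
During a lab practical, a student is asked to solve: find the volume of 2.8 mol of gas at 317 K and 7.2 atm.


PV = nRT  (R = 0.08206 L·atm/(mol·K))
V = nRT/P = 2.8×0.08206×317/7.2
= 10.116 L

10.116 L


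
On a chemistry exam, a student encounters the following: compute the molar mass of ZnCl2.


M(ZnCl2) = 1×65.38 + 2×35.45
= 65.38 + 70.9
= 136.28 g/mol

136.28 g/mol


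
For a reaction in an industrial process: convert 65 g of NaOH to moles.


M(NaOH) = 40.0 g/mol
n = mass/M = 65/40.0 = 1.625 mol

1.625 mol


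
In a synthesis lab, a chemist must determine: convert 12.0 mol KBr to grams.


M(KBr) = 119.0 g/mol
mass = n × M = 12.0 × 119.0 = 1428.00 g

1428.00 g


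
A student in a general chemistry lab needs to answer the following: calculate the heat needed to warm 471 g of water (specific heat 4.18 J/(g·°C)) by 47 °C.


q = mcΔT = 471 × 4.18 × 47
= 92532.66 J

92532.66 J


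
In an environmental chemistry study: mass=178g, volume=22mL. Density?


ρ = mass/volume
= 178/22
= 8.091 g/mL

8.091 g/mL


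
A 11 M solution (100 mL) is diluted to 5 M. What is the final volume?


C1V1 = C2V2
11 × 100 = 5 × V2
V2 = 1100/5 = 220.0 mL

220.0 mL


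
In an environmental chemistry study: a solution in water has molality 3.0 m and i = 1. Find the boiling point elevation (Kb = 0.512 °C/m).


ΔTb = Kb × m × i
= 0.512 × 3.0 × 1
= 1.536 °C

1.536 °C


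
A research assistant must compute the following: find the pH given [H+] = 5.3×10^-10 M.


pH = -log10([H+]) = -log10(5.3×10^-10)
= 10 - log10(5.3)
= 10 - 0.72
= 9.28

9.28


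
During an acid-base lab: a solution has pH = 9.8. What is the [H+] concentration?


[H+] = 10^(-pH) = 10^(-9.8)
= 1.58×10^-10 M

1.58×10^-10 M


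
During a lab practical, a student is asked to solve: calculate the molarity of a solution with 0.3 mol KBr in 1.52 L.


M = n/V = 0.3/1.52 = 0.197 mol/L

0.197 M


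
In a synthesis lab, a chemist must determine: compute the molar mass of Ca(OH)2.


M(Ca(OH)2) = 1×40.08 + 2×16.0 + 2×1.008
= 40.08 + 32.0 + 2.02
= 74.1 g/mol

74.1 g/mol


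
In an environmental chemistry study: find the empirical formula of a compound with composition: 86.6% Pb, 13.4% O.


Assume 100 g sample. Moles of each element:
  Pb: 86.6/207.2 = 0.418 mol
  O: 13.4/16.0 = 0.838 mol
Divide by smallest (0.418):
  Pb: 0.418/0.418 = 1.0
  O: 0.838/0.418 = 2.0
Empirical formula: PbO2

PbO2


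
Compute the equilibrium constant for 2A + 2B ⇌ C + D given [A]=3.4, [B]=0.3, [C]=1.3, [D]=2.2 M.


Kc = [C][D]/([A]^2[B]^2)
= (1.3^1 × 2.2^1)/(3.4^2 × 0.3^2)
= 2.86/1.0404
= 2.749

2.749


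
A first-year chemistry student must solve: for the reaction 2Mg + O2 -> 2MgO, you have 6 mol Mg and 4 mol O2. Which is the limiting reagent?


Mole ratio available / coefficient:
  Mg: 6/2 = 3.000
  O2: 4/1 = 4.000
Smaller ratio is limiting.

Mg


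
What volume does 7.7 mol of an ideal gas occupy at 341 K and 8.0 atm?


PV = nRT  (R = 0.08206 L·atm/(mol·K))
V = nRT/P = 7.7×0.08206×341/8.0
= 26.933 L

26.933 L


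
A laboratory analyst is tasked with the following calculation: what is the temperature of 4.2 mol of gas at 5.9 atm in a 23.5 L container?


PV = nRT  (R = 0.08206 L·atm/(mol·K))
T = PV/(nR) = 5.9×23.5/(4.2×0.08206)
= 138.65/0.344652
= 402.29 K

402.29 K


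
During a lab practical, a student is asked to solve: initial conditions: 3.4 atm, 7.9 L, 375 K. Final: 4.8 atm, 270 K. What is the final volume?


P1V1/T1 = P2V2/T2
V2 = P1V1T2/(T1P2)
= 3.4×7.9×270/(375×4.8)
= 4.029 L

4.029 L


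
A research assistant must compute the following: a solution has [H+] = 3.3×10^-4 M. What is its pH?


pH = -log10([H+]) = -log10(3.3×10^-4)
= 4 - log10(3.3)
= 4 - 0.52
= 3.48

3.48


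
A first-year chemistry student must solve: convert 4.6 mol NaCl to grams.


M(NaCl) = 58.44 g/mol
mass = n × M = 4.6 × 58.44 = 268.82 g

268.82 g


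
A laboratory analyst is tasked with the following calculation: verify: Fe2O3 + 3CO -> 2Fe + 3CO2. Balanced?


Equation: Fe2O3 + 3CO -> 2Fe + 3CO2
Check atoms: C: 3=3, Fe: 2=2, O: 6=6
Balanced

Yes, balanced


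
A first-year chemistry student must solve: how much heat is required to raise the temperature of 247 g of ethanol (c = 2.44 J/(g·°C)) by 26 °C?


q = mcΔT = 247 × 2.44 × 26
= 15669.68 J

15669.68 J


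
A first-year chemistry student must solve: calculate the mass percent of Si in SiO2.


M(SiO2) = 1×28.09 + 2×16.0 = 60.09 g/mol
Mass of Si = 1 × 28.09 = 28.09 g/mol
% Si = 28.09/60.09 × 100 = 46.75%

46.75%


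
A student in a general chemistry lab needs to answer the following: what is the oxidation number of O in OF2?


F is always -1; 2(-1) + x = 0, so O = +2
Oxidation number: +2

+2


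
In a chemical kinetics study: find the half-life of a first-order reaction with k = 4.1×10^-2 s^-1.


t½ = ln2/k = 0.693147/(4.1×10^-2 s^-1)
= 16.91 s

16.91 s


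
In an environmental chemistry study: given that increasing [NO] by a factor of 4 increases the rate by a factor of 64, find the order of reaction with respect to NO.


rate ∝ [NO]^n
4^n = 64 → n = 3
Order in NO: 3

3


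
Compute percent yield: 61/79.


% yield = actual/theoretical × 100
= 61/79 × 100
= 77.22%

77.22%


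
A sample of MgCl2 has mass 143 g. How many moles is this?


M(MgCl2) = 95.21 g/mol
n = mass/M = 143/95.21 = 1.5019 mol

1.5019 mol


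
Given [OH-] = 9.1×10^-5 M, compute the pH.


pOH = -log10([OH-]) = -log10(9.1×10^-5)
= 5 - log10(9.1) = 4.04
pH = 14 - pOH = 14 - 4.04 = 9.96

9.96


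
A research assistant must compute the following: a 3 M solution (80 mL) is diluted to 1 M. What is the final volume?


C1V1 = C2V2
3 × 80 = 1 × V2
V2 = 240/1 = 240.0 mL

240.0 mL


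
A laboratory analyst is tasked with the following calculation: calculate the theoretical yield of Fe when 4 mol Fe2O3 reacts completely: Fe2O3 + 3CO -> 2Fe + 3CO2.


Mole ratio Fe:Fe2O3 = 2:1
n(Fe) = 4 × 2/1 = 8.000 mol
mass = 8.000 × 55.85 = 446.8 g

446.8 g


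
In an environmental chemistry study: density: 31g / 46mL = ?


ρ = mass/volume
= 31/46
= 0.674 g/mL

0.674 g/mL


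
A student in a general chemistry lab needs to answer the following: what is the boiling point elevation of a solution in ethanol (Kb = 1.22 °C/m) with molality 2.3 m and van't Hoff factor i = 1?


ΔTb = Kb × m × i
= 1.22 × 2.3 × 1
= 2.806 °C

2.806 °C


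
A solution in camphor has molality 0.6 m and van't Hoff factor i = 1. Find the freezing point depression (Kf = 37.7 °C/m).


ΔTf = Kf × m × i
= 37.7 × 0.6 × 1
= 22.62 °C

22.62 °C


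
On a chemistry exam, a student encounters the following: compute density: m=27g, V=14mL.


ρ = mass/volume
= 27/14
= 1.929 g/mL

1.929 g/mL


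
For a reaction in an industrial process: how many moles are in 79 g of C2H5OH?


M(C2H5OH) = 46.07 g/mol
n = mass/M = 79/46.07 = 1.7148 mol

1.7148 mol


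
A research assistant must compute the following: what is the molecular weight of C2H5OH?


M(C2H5OH) = 2×12.01 + 6×1.008 + 1×16.0
= 24.02 + 6.05 + 16.0
= 46.07 g/mol

46.07 g/mol


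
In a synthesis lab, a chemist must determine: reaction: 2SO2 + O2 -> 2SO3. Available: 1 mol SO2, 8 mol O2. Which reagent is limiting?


Mole ratio available / coefficient:
  SO2: 1/2 = 0.500
  O2: 8/1 = 8.000
Smaller ratio is limiting.

SO2


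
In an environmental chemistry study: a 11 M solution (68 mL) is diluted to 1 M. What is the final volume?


C1V1 = C2V2
11 × 68 = 1 × V2
V2 = 748/1 = 748.0 mL

748.0 mL


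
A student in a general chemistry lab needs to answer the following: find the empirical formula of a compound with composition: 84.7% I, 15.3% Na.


Assume 100 g sample. Moles of each element:
  I: 84.7/126.9 = 0.667 mol
  Na: 15.3/22.99 = 0.666 mol
Divide by smallest (0.666):
  I: 0.667/0.666 = 1.0
  Na: 0.666/0.666 = 1.0
Empirical formula: NaI

NaI


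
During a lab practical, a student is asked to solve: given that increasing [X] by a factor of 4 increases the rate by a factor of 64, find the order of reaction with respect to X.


rate ∝ [X]^n
4^n = 64 → n = 3
Order in X: 3

3


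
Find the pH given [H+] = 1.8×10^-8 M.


pH = -log10([H+]) = -log10(1.8×10^-8)
= 8 - log10(1.8)
= 8 - 0.26
= 7.74

7.74


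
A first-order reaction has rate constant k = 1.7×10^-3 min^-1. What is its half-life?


t½ = ln2/k = 0.693147/(1.7×10^-3 min^-1)
= 407.7 min

407.7 min


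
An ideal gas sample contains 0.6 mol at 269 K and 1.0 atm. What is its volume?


PV = nRT  (R = 0.08206 L·atm/(mol·K))
V = nRT/P = 0.6×0.08206×269/1.0
= 13.244 L

13.244 L


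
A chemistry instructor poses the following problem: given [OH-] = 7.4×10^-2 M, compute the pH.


pOH = -log10([OH-]) = -log10(7.4×10^-2)
= 2 - log10(7.4) = 1.13
pH = 14 - pOH = 14 - 1.13 = 12.87

12.87


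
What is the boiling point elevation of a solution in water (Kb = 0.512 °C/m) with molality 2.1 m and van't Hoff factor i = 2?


ΔTb = Kb × m × i
= 0.512 × 2.1 × 2
= 2.1504 °C

2.1504 °C


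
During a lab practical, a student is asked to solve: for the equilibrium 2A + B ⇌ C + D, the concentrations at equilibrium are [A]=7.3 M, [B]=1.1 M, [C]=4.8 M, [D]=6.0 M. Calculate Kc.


Kc = [C][D]/([A]^2[B])
= (4.8^1 × 6.0^1)/(7.3^2 × 1.1^1)
= 28.8/58.619
= 0.4913

0.4913


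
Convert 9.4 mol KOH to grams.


M(KOH) = 56.11 g/mol
mass = n × M = 9.4 × 56.11 = 527.43 g

527.43 g


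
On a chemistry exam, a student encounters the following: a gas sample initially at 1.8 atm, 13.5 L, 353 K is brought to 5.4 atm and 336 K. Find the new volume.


P1V1/T1 = P2V2/T2
V2 = P1V1T2/(T1P2)
= 1.8×13.5×336/(353×5.4)
= 4.283 L

4.283 L


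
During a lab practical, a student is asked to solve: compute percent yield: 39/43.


% yield = actual/theoretical × 100
= 39/43 × 100
= 90.7%

90.7%


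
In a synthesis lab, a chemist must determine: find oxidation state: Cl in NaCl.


halide: -1
Oxidation number: -1

-1


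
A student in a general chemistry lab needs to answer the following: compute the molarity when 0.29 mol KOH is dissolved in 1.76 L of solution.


M = n/V = 0.29/1.76 = 0.165 mol/L

0.165 M


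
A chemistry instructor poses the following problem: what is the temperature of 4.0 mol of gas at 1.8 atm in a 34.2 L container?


PV = nRT  (R = 0.08206 L·atm/(mol·K))
T = PV/(nR) = 1.8×34.2/(4.0×0.08206)
= 61.56/0.328240
= 187.55 K

187.55 K


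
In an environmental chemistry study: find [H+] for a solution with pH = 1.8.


[H+] = 10^(-pH) = 10^(-1.8)
= 1.58×10^-2 M

1.58×10^-2 M


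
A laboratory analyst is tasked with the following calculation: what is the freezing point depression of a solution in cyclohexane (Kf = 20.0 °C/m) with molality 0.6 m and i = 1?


ΔTf = Kf × m × i
= 20.0 × 0.6 × 1
= 12.0 °C

12.0 °C


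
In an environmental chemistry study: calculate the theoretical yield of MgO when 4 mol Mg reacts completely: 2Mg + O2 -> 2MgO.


Mole ratio MgO:Mg = 2:2
n(MgO) = 4 × 2/2 = 4.000 mol
mass = 4.000 × 40.31 = 161.24 g

161.24 g


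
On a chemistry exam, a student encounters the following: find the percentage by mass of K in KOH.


M(KOH) = 1×39.1 + 1×16.0 + 1×1.008 = 56.108 g/mol
Mass of K = 1 × 39.1 = 39.10 g/mol
% K = 39.10/56.108 × 100 = 69.69%

69.69%


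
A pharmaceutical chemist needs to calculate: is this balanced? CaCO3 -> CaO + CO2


Equation: CaCO3 -> CaO + CO2
Check atoms: C: 1=1, Ca: 1=1, O: 3=3
Balanced

Yes, balanced


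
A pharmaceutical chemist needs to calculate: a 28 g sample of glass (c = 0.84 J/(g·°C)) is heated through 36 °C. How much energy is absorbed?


q = mcΔT = 28 × 0.84 × 36
= 846.72 J

846.72 J


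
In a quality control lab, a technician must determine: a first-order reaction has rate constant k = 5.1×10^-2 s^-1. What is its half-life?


t½ = ln2/k = 0.693147/(5.1×10^-2 s^-1)
= 13.59 s

13.59 s


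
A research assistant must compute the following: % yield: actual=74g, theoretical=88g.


% yield = actual/theoretical × 100
= 74/88 × 100
= 84.09%

84.09%


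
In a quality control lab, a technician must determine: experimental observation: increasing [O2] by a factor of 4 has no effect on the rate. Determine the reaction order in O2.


rate ∝ [O2]^n
rate ∝ [O2]^0
Order in O2: 0

0


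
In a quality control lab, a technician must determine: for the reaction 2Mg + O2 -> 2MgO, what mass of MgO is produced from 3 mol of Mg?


Mole ratio MgO:Mg = 2:2
n(MgO) = 3 × 2/2 = 3.000 mol
mass = 3.000 × 40.31 = 120.93 g

120.93 g


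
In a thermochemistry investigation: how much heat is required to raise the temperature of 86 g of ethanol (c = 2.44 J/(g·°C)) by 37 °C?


q = mcΔT = 86 × 2.44 × 37
= 7764.08 J

7764.08 J


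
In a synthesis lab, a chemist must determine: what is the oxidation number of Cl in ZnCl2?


halide: -1
Oxidation number: -1

-1


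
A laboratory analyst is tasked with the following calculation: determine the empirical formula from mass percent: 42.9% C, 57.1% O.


Assume 100 g sample. Moles of each element:
  C: 42.9/12.01 = 3.572 mol
  O: 57.1/16.0 = 3.569 mol
Divide by smallest (3.569):
  C: 3.572/3.569 = 1.0
  O: 3.569/3.569 = 1.0
Empirical formula: CO

CO


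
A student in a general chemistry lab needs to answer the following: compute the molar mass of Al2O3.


M(Al2O3) = 2×26.98 + 3×16.0
= 53.96 + 48.0
= 101.96 g/mol

101.96 g/mol


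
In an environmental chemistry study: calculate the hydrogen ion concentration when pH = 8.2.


[H+] = 10^(-pH) = 10^(-8.2)
= 6.31×10^-9 M

6.31×10^-9 M


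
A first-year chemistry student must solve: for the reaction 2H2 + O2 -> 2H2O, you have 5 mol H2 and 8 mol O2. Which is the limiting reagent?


Mole ratio available / coefficient:
  H2: 5/2 = 2.500
  O2: 8/1 = 8.000
Smaller ratio is limiting.

H2


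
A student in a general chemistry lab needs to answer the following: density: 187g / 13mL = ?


ρ = mass/volume
= 187/13
= 14.385 g/mL

14.385 g/mL


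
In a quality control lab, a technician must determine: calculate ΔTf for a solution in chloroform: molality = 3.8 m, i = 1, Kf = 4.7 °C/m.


ΔTf = Kf × m × i
= 4.7 × 3.8 × 1
= 17.86 °C

17.86 °C


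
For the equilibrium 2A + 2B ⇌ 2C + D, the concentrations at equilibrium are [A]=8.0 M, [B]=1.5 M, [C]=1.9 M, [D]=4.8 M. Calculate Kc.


Kc = [C]^2[D]/([A]^2[B]^2)
= (1.9^2 × 4.8^1)/(8.0^2 × 1.5^2)
= 17.328/144
= 0.1203

0.1203


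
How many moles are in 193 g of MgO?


M(MgO) = 40.31 g/mol
n = mass/M = 193/40.31 = 4.7879 mol

4.7879 mol


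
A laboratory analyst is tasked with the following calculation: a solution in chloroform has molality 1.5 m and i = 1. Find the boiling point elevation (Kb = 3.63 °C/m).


ΔTb = Kb × m × i
= 3.63 × 1.5 × 1
= 5.445 °C

5.445 °C


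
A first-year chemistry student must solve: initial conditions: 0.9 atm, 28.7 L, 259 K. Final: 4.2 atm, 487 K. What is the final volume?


P1V1/T1 = P2V2/T2
V2 = P1V1T2/(T1P2)
= 0.9×28.7×487/(259×4.2)
= 11.564 L

11.564 L


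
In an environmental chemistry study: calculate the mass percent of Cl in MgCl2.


M(MgCl2) = 1×24.31 + 2×35.45 = 95.21 g/mol
Mass of Cl = 2 × 35.45 = 70.90 g/mol
% Cl = 70.90/95.21 × 100 = 74.47%

74.47%


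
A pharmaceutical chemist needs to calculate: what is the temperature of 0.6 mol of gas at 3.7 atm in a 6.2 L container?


PV = nRT  (R = 0.08206 L·atm/(mol·K))
T = PV/(nR) = 3.7×6.2/(0.6×0.08206)
= 22.94/0.049236
= 465.92 K

465.92 K


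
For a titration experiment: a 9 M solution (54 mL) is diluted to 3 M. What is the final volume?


C1V1 = C2V2
9 × 54 = 3 × V2
V2 = 486/3 = 162.0 mL

162.0 mL


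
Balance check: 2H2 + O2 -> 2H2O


Equation: 2H2 + O2 -> 2H2O
Check atoms: H: 4=4, O: 2=2
Balanced

Yes, balanced


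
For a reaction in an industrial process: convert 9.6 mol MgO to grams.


M(MgO) = 40.31 g/mol
mass = n × M = 9.6 × 40.31 = 386.98 g

386.98 g


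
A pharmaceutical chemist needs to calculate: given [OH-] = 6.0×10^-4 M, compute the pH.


pOH = -log10([OH-]) = -log10(6.0×10^-4)
= 4 - log10(6.0) = 3.22
pH = 14 - pOH = 14 - 3.22 = 10.78

10.78


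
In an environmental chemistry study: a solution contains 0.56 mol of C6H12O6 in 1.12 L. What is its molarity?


M = n/V = 0.56/1.12 = 0.500 mol/L

0.500 M


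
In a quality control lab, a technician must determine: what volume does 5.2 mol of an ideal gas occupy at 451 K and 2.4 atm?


PV = nRT  (R = 0.08206 L·atm/(mol·K))
V = nRT/P = 5.2×0.08206×451/2.4
= 80.186 L

80.186 L


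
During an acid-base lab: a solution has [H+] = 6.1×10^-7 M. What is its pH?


pH = -log10([H+]) = -log10(6.1×10^-7)
= 7 - log10(6.1)
= 7 - 0.79
= 6.21

6.21


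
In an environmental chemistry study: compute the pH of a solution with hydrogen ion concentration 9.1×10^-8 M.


pH = -log10([H+]) = -log10(9.1×10^-8)
= 8 - log10(9.1)
= 8 - 0.96
= 7.04

7.04


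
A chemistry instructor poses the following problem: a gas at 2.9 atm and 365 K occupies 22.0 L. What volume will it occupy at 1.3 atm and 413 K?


P1V1/T1 = P2V2/T2
V2 = P1V1T2/(T1P2)
= 2.9×22.0×413/(365×1.3)
= 55.531 L

55.531 L


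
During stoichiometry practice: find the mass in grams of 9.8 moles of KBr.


M(KBr) = 119.0 g/mol
mass = n × M = 9.8 × 119.0 = 1166.20 g

1166.20 g


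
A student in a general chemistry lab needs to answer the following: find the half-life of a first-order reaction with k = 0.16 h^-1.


t½ = ln2/k = 0.693147/(0.16 h^-1)
= 4.332 h

4.332 h


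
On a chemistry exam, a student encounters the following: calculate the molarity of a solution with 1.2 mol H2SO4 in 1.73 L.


M = n/V = 1.2/1.73 = 0.694 mol/L

0.694 M


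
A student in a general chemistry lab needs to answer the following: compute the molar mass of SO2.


M(SO2) = 1×32.07 + 2×16.0
= 32.07 + 32.0
= 64.07 g/mol

64.07 g/mol


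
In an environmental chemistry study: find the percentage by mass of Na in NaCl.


M(NaCl) = 1×22.99 + 1×35.45 = 58.44 g/mol
Mass of Na = 1 × 22.99 = 22.99 g/mol
% Na = 22.99/58.44 × 100 = 39.34%

39.34%


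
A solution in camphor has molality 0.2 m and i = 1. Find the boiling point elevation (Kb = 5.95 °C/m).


ΔTb = Kb × m × i
= 5.95 × 0.2 × 1
= 1.19 °C

1.19 °C


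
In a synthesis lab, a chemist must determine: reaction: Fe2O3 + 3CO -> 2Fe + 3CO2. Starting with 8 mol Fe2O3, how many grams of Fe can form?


Mole ratio Fe:Fe2O3 = 2:1
n(Fe) = 8 × 2/1 = 16.000 mol
mass = 16.000 × 55.85 = 893.6 g

893.6 g


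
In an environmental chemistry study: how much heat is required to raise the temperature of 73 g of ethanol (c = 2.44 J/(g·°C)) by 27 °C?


q = mcΔT = 73 × 2.44 × 27
= 4809.24 J

4809.24 J


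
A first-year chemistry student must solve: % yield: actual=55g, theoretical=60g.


% yield = actual/theoretical × 100
= 55/60 × 100
= 91.67%

91.67%


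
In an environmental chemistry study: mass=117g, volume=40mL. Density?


ρ = mass/volume
= 117/40
= 2.925 g/mL

2.925 g/mL


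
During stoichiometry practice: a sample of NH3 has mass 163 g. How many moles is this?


M(NH3) = 17.03 g/mol
n = mass/M = 163/17.03 = 9.5713 mol

9.5713 mol


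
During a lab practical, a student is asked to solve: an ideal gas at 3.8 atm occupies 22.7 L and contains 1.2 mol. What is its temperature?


PV = nRT  (R = 0.08206 L·atm/(mol·K))
T = PV/(nR) = 3.8×22.7/(1.2×0.08206)
= 86.26/0.098472
= 875.99 K

875.99 K


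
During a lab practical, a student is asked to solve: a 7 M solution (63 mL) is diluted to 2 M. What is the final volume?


C1V1 = C2V2
7 × 63 = 2 × V2
V2 = 441/2 = 220.5 mL

220.5 mL


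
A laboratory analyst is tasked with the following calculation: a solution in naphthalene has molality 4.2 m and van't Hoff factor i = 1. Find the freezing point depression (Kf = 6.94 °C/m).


ΔTf = Kf × m × i
= 6.94 × 4.2 × 1
= 29.148 °C

29.148 °C


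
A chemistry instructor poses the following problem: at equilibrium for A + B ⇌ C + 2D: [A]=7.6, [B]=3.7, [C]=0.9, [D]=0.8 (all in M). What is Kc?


Kc = [C][D]^2/([A][B])
= (0.9^1 × 0.8^2)/(7.6^1 × 3.7^1)
= 0.576/28.12
= 0.02048

0.02048


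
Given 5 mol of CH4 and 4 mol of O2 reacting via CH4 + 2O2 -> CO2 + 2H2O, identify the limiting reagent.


Mole ratio available / coefficient:
  CH4: 5/1 = 5.000
  O2: 4/2 = 2.000
Smaller ratio is limiting.

O2


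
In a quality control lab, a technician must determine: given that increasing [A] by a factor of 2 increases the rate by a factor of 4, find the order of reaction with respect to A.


rate ∝ [A]^n
2^n = 4 → n = 2
Order in A: 2

2
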